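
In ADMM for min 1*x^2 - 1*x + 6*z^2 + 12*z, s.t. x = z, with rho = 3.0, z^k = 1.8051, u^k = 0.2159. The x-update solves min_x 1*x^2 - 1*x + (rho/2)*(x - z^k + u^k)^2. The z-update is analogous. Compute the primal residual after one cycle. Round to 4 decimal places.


ADMM iteration with rho = 3.0, z^k = 1.8051, u^k = 0.2159
Step 1: x-update.
Minimize 1*x^2 - 1*x + (3.0/2)*(x - 1.8051 + 0.2159)^2
FOC: (2*1 + 3.0)*x = 1 + 3.0*(1.8051 - 0.2159)
x^{k+1} = 1.1535
Step 2: z-update.
Minimize 6*z^2 + 12*z + (3.0/2)*(1.1535 - z + 0.2159)^2
FOC: (2*6 + 3.0)*z = -12 + 3.0*(1.1535 + 0.2159)
z^{k+1} = -0.5261
Step 3: u-update.
u^{k+1} = 0.2159 + 1.1535 + 0.5261 = 1.8955
Step 4: Primal residual = |1.1535 + 0.5261| = 1.6796


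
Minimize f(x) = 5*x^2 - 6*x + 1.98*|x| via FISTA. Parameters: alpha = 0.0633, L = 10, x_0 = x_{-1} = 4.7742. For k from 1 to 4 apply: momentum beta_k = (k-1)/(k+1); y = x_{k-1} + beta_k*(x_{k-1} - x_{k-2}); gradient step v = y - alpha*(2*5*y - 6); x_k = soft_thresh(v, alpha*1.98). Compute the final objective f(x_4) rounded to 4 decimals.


FISTA on f(x) = 5*x^2 - 6*x + 1.98*|x|
L = 10, alpha = 0.0633
Iteration 1: beta = 0.0, y = 4.7742 + 0.0*(4.7742 - 4.7742) = 4.7742
  grad(y) = 41.742, v = y - alpha*grad = 2.1319
  prox(v) = soft_thresh(2.1319, 0.1253) = 2.0066
Iteration 2: beta = 0.3333, y = 2.0066 + 0.3333*(2.0066 - 4.7742) = 1.0841
  grad(y) = 4.8406, v = y - alpha*grad = 0.7777
  prox(v) = soft_thresh(0.7777, 0.1253) = 0.6523
Iteration 3: beta = 0.5, y = 0.6523 + 0.5*(0.6523 - 2.0066) = -0.0248
  grad(y) = -6.2482, v = y - alpha*grad = 0.3707
  prox(v) = soft_thresh(0.3707, 0.1253) = 0.2454
Iteration 4: beta = 0.6, y = 0.2454 + 0.6*(0.2454 - 0.6523) = 0.0012
  grad(y) = -5.9882, v = y - alpha*grad = 0.3802
  prox(v) = soft_thresh(0.3802, 0.1253) = 0.2549
f(x_4) = 5*0.2549^2 - 6*0.2549 + 1.98*|0.2549| = -0.6998


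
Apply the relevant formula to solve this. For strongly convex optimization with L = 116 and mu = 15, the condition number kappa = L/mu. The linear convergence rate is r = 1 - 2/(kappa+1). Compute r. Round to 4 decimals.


Step 1: Compute the condition number.
kappa = L/mu = 116/15 = 7.7333
Step 2: Compute the convergence rate.
r = 1 - 2/(kappa + 1) = 1 - 2*mu/(L + mu) = (L - mu)/(L + mu) = 101/131 = 0.771


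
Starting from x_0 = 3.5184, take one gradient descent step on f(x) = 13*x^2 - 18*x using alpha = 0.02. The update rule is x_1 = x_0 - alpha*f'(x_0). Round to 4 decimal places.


We compute the gradient at x_0 and apply the update.
f'(x) = 26*x - 18
f'(3.5184) = 26*3.5184 - 18 = 73.4784
x_1 = 3.5184 - 0.02*73.4784 = 2.0488


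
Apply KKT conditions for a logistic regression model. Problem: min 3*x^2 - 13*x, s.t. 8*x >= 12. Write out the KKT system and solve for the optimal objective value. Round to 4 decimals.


Step 1: Try lambda = 0 (constraint inactive).
Stationarity: 2*3*x - 13 = 0
x* = 13/(2*3) = 13/6 = 2.1667 (rounded; the exact value 13/6 is used below)
Check constraint: 8*2.1667 = 17.3336 >= 12 -- satisfied.
Step 2: Compute optimal value.
f(x*) = 3*(13/6)^2 - 13*(13/6) = -14.0833


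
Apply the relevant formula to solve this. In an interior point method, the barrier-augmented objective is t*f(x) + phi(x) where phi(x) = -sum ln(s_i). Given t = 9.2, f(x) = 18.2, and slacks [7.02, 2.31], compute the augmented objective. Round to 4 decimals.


Step 1: Compute log-barrier.
ln values: [1.9488, 0.8372]
phi = -(1.9488 + 0.8372) = -2.786
Step 2: Compute augmented objective.
t*f(x) = 9.2*18.2 = 167.44
Total = 167.44 - 2.786 = 164.654


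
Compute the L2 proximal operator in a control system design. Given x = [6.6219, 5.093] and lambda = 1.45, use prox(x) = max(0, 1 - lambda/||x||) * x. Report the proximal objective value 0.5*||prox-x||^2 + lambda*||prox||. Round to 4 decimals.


Step 1: Compute ||x||.
||x|| = 8.3539
Step 2: Compute scaling factor.
scale = max(0, 1 - 1.45/8.3539) = 0.8264
Step 3: prox(x) = [5.4725, 4.209]
||prox(x)|| = 6.9039
Step 4: Proximal objective.
0.5*||prox-x||^2 = 1.0513
lambda*||prox|| = 10.0107
Total = 11.062


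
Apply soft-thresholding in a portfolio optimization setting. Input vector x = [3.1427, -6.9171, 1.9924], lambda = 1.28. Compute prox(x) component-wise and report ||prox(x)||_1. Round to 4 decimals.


Soft-thresholding with lambda = 1.28:
prox(3.1427) = sign(3.1427)*max(|3.1427| - 1.28, 0) = 1.8627
prox(-6.9171) = sign(-6.9171)*max(|-6.9171| - 1.28, 0) = -5.6371
prox(1.9924) = sign(1.9924)*max(|1.9924| - 1.28, 0) = 0.7124
prox(x) = [1.8627, -5.6371, 0.7124]
||prox(x)||_1 = 1.8627 + 5.6371 + 0.7124 = 8.2122


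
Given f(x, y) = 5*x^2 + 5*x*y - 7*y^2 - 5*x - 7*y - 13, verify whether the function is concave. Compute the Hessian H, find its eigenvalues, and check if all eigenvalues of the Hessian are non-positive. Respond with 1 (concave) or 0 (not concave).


The Hessian of f(x,y) = 5*x^2 + 5*x*y - 7*y^2 - 5*x - 7*y - 13 is:
H = [[10, 5], [5, -14]]
Trace = 10 - 14 = -4
Determinant = 10*-14 - (5)^2 = -165
Discriminant = (-4)^2 - 4*-165 = 676.0
Eigenvalues: lambda_1 = -15.0, lambda_2 = 11.0
The function is not concave.

0


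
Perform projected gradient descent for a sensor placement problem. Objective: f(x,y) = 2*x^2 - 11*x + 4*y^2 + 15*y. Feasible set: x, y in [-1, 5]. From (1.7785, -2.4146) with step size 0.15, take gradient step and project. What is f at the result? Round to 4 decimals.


Step 1: Compute gradient at (1.7785, -2.4146).
grad_x = 2*2*1.7785 - 11 = -3.886
grad_y = 2*4*-2.4146 + 15 = -4.3168
Step 2: Gradient step.
x_raw = 1.7785 - 0.15*-3.886 = 2.3614
y_raw = -2.4146 - 0.15*-4.3168 = -1.7671
Step 3: Project onto [-1, 5].
x_proj = clip(2.3614) = 2.3614
y_proj = clip(-1.7671) = -1.0
Step 4: Evaluate f.
f(2.3614, -1.0) = -25.823


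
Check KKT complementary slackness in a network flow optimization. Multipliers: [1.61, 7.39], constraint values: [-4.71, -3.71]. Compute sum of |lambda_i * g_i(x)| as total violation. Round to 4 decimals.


KKT complementary slackness check:
lambda_1 * g_1 = 1.61 * -4.71 = -7.5831
lambda_2 * g_2 = 7.39 * -3.71 = -27.4169
Total violation = 7.5831 + 27.4169 = 35.0


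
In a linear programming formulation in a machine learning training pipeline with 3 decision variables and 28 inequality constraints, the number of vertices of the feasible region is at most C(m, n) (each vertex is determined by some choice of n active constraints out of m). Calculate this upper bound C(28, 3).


Each vertex corresponds to some choice of n active constraints out of m, so the number of vertices is at most C(m, n) = m! / (n!(m-n)!).
m = 28, n = 3
Numerator: 28 * 27 * 26
Denominator: 3! = 6
C(28, 3) = 3276


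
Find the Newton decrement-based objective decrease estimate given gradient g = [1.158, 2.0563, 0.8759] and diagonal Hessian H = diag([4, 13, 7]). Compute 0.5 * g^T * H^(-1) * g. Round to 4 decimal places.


Step 1: H is diagonal, so H^(-1) * g = [0.2895, 0.1582, 0.1251].
Step 2: g^T H^(-1) g = sum_i g_i^2 / H_ii
  = (1.158)^2/4 + (2.0563)^2/13 + (0.8759)^2/7
  = 0.3352 + 0.3253 + 0.1096 = 0.7701
Step 3: Objective decrease = 0.5 * g^T H^(-1) g = 0.3851


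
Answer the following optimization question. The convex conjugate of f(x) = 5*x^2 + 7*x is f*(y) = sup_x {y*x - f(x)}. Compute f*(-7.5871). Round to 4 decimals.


f*(y) = sup_x {y*x - a*x^2 - b*x} = sup_x {(y-b)*x - a*x^2}
FOC: (y - b) - 2a*x = 0 => x* = (y - b)/(2a)
x* = (-7.5871 - 7)/(2*5) = -1.4587
f*(-7.5871) = (y-b)^2/(4a) = (-7.5871 - 7)^2/(4*5)
= 212.7835/20 = 10.6392


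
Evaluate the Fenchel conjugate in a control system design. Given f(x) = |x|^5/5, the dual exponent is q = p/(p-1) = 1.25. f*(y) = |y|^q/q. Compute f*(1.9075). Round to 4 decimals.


The conjugate exponent q satisfies 1/p + 1/q = 1.
p = 5, so q = 5/(5 - 1) = 1.25
|y|^q = 1.9075^1.25 = 2.2417
f*(1.9075) = 2.2417 / 1.25 = 1.7934


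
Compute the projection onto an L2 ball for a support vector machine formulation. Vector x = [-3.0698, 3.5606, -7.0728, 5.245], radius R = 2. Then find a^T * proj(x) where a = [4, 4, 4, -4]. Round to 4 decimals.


Step 1: Compute ||x|| (intermediates to 6 decimals).
||x|| = sqrt((-3.0698)^2 + 3.5606^2 + (-7.0728)^2 + 5.245^2) = 9.981787
Step 2: Project.
Since ||x|| > R, scale = R/||x|| = 2/9.981787 = 0.200365, proj(x) = scale * x
proj(x) = [-0.61508, 0.71342, -1.417142, 1.050914]
Step 3: Dot product.
a^T * proj(x) = 4*(-0.61508) + 4*0.71342 + 4*(-1.417142) - 4*1.050914 = -9.4789


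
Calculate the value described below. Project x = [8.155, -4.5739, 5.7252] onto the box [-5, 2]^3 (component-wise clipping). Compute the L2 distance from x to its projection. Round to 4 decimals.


Project each component onto [-5, 2].
clip(8.155) = 2.0, clip(-4.5739) = -4.5739, clip(5.7252) = 2.0
Projection = [2.0, -4.5739, 2.0]
Squared diffs: [37.884, 0.0, 13.8771]
Distance = sqrt(51.7611) = 7.1945


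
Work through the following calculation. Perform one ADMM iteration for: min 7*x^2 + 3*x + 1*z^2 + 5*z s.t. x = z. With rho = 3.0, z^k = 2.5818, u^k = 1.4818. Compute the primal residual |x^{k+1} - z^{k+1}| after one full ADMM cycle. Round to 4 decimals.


ADMM iteration with rho = 3.0, z^k = 2.5818, u^k = 1.4818
Step 1: x-update.
Minimize 7*x^2 + 3*x + (3.0/2)*(x - 2.5818 + 1.4818)^2
FOC: (2*7 + 3.0)*x = -3 + 3.0*(2.5818 - 1.4818)
x^{k+1} = 0.0176
Step 2: z-update.
Minimize 1*z^2 + 5*z + (3.0/2)*(0.0176 - z + 1.4818)^2
FOC: (2*1 + 3.0)*z = -5 + 3.0*(0.0176 + 1.4818)
z^{k+1} = -0.1003
Step 3: u-update.
u^{k+1} = 1.4818 + 0.0176 + 0.1003 = 1.5998
Step 4: Primal residual = |0.0176 + 0.1003| = 0.118


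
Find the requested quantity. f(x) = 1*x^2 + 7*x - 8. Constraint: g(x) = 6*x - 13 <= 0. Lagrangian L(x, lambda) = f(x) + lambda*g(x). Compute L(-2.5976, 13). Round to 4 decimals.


Step 1: Evaluate f(x).
f(-2.5976) = 1*(-2.5976)^2 + 7*(-2.5976) - 8 = -19.4357
Step 2: Evaluate g(x).
g(-2.5976) = 6*-2.5976 - 13 = -28.5856
Step 3: Compute Lagrangian.
L = -19.4357 + 13*-28.5856 = -391.0485


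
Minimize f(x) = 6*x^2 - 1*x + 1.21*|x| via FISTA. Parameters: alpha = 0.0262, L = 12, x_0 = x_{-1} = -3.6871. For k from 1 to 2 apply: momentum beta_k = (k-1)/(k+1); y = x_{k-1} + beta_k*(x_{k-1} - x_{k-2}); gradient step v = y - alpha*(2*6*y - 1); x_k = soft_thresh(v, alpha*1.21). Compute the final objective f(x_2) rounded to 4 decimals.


FISTA on f(x) = 6*x^2 - 1*x + 1.21*|x|
L = 12, alpha = 0.0262
Iteration 1: beta = 0.0, y = -3.6871 + 0.0*(-3.6871 + 3.6871) = -3.6871
  grad(y) = -45.2452, v = y - alpha*grad = -2.5017
  prox(v) = soft_thresh(-2.5017, 0.0317) = -2.47
Iteration 2: beta = 0.3333, y = -2.47 + 0.3333*(-2.47 + 3.6871) = -2.0643
  grad(y) = -25.7712, v = y - alpha*grad = -1.3891
  prox(v) = soft_thresh(-1.3891, 0.0317) = -1.3574
f(x_2) = 6*(-1.3574)^2 - 1*(-1.3574) + 1.21*|-1.3574| = 14.0543


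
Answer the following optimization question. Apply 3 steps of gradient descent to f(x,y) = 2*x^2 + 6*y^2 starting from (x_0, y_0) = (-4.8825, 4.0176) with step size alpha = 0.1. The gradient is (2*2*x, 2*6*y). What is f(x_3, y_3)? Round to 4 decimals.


Gradient descent on f(x,y) = 2*x^2 + 6*y^2.
Starting point: (-4.8825, 4.0176), alpha = 0.1
Step 1: grad_x = 2*2*-4.8825 = -19.53, grad_y = 2*6*4.0176 = 48.2112
  x_1 = -4.8825 - 0.1*-19.53 = -2.9295
  y_1 = 4.0176 - 0.1*48.2112 = -0.8035
Step 2: grad_x = 2*2*-2.9295 = -11.718, grad_y = 2*6*-0.8035 = -9.6422
  x_2 = -2.9295 - 0.1*-11.718 = -1.7577
  y_2 = -0.8035 - 0.1*-9.6422 = 0.1607
Step 3: grad_x = 2*2*-1.7577 = -7.0308, grad_y = 2*6*0.1607 = 1.9284
  x_3 = -1.7577 - 0.1*-7.0308 = -1.0546
  y_3 = 0.1607 - 0.1*1.9284 = -0.0321
f(-1.0546, -0.0321) = 2*(-1.0546)^2 + 6*(-0.0321)^2 = 2.2306


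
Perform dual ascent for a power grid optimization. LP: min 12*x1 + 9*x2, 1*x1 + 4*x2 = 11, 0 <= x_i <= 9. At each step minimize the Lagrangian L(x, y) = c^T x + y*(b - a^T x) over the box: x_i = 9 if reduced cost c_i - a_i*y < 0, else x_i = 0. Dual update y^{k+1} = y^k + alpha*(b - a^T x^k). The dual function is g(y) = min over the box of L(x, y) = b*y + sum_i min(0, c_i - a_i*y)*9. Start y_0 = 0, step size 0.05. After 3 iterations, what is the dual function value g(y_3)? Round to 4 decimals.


Dual ascent for LP: min 12*x1 + 9*x2, 1*x1 + 4*x2 = 11, 0 <= x_i <= 9
Step 1: y^k = 0.0, reduced costs: (12.0, 9.0)
  x^k = (0.0, 0.0), subgradient = b - a^T x = 11.0
  y^{k+1} = 0.0 + 0.05*11.0 = 0.55
Step 2: y^k = 0.55, reduced costs: (11.45, 6.8)
  x^k = (0.0, 0.0), subgradient = b - a^T x = 11.0
  y^{k+1} = 0.55 + 0.05*11.0 = 1.1
Step 3: y^k = 1.1, reduced costs: (10.9, 4.6)
  x^k = (0.0, 0.0), subgradient = b - a^T x = 11.0
  y^{k+1} = 1.1 + 0.05*11.0 = 1.65
Dual objective at y_3 = 1.65: reduced costs (10.35, 2.4), box minimizer x = (0.0, 0.0)
g(y_3) = b*y + (c1 - a1*y)*x1 + (c2 - a2*y)*x2 = 11*1.65 + 10.35*0.0 + 2.4*0.0 = 18.15 + 0.0 + 0.0 = 18.15


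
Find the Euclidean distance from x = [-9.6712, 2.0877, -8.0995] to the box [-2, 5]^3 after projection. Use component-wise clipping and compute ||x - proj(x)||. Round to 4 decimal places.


Project each component onto [-2, 5].
clip(-9.6712) = -2.0, clip(2.0877) = 2.0877, clip(-8.0995) = -2.0
Projection = [-2.0, 2.0877, -2.0]
Squared diffs: [58.8473, 0.0, 37.2039]
Distance = sqrt(96.0512) = 9.8006


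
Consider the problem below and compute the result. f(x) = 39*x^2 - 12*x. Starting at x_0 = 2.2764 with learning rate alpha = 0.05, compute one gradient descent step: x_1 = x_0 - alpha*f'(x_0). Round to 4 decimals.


We compute the gradient at x_0 and apply the update.
f'(x) = 78*x - 12
f'(2.2764) = 78*2.2764 - 12 = 165.5592
x_1 = 2.2764 - 0.05*165.5592 = -6.0016


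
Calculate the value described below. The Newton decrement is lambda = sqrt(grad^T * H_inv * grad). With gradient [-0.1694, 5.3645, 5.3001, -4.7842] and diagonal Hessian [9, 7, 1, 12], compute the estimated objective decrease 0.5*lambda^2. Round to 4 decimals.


Step 1: H is diagonal, so H^(-1) * g = [-0.0188, 0.7664, 5.3001, -0.3987].
Step 2: g^T H^(-1) g = sum_i g_i^2 / H_ii
  = (-0.1694)^2/9 + (5.3645)^2/7 + (5.3001)^2/1 + (-4.7842)^2/12
  = 0.0032 + 4.1111 + 28.0911 + 1.9074 = 34.1128
Step 3: Objective decrease = 0.5 * g^T H^(-1) g = 17.0564


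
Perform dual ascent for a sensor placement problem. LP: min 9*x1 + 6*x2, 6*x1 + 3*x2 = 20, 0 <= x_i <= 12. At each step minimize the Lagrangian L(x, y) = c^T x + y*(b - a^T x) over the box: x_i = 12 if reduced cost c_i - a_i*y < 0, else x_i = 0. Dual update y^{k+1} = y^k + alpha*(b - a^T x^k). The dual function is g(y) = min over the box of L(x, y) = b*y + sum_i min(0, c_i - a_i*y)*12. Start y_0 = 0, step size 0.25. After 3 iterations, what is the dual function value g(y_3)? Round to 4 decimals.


Dual ascent for LP: min 9*x1 + 6*x2, 6*x1 + 3*x2 = 20, 0 <= x_i <= 12
Step 1: y^k = 0.0, reduced costs: (9.0, 6.0)
  x^k = (0.0, 0.0), subgradient = b - a^T x = 20.0
  y^{k+1} = 0.0 + 0.25*20.0 = 5.0
Step 2: y^k = 5.0, reduced costs: (-21.0, -9.0)
  x^k = (12.0, 12.0), subgradient = b - a^T x = -88.0
  y^{k+1} = 5.0 + 0.25*-88.0 = -17.0
Step 3: y^k = -17.0, reduced costs: (111.0, 57.0)
  x^k = (0.0, 0.0), subgradient = b - a^T x = 20.0
  y^{k+1} = -17.0 + 0.25*20.0 = -12.0
Dual objective at y_3 = -12.0: reduced costs (81.0, 42.0), box minimizer x = (0.0, 0.0)
g(y_3) = b*y + (c1 - a1*y)*x1 + (c2 - a2*y)*x2 = 20*(-12.0) + 81.0*0.0 + 42.0*0.0 = -240.0 + 0.0 + 0.0 = -240.0


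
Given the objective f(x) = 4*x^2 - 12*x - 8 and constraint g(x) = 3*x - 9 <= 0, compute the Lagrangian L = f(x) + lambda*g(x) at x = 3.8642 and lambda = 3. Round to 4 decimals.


Step 1: Evaluate f(x).
f(3.8642) = 4*3.8642^2 - 12*3.8642 - 8 = 5.3578
Step 2: Evaluate g(x).
g(3.8642) = 3*3.8642 - 9 = 2.5926
Step 3: Compute Lagrangian.
L = 5.3578 + 3*2.5926 = 13.1356


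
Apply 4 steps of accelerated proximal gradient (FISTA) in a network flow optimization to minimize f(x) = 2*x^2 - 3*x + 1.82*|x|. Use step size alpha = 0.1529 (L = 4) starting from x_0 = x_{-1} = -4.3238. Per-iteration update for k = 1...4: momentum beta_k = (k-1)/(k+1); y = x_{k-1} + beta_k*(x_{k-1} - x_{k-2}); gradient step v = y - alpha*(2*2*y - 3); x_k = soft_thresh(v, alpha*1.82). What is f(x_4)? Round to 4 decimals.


FISTA on f(x) = 2*x^2 - 3*x + 1.82*|x|
L = 4, alpha = 0.1529
Iteration 1: beta = 0.0, y = -4.3238 + 0.0*(-4.3238 + 4.3238) = -4.3238
  grad(y) = -20.2952, v = y - alpha*grad = -1.2207
  prox(v) = soft_thresh(-1.2207, 0.2783) = -0.9424
Iteration 2: beta = 0.3333, y = -0.9424 + 0.3333*(-0.9424 + 4.3238) = 0.1848
  grad(y) = -2.261, v = y - alpha*grad = 0.5305
  prox(v) = soft_thresh(0.5305, 0.2783) = 0.2522
Iteration 3: beta = 0.5, y = 0.2522 + 0.5*(0.2522 + 0.9424) = 0.8495
  grad(y) = 0.3979, v = y - alpha*grad = 0.7886
  prox(v) = soft_thresh(0.7886, 0.2783) = 0.5104
Iteration 4: beta = 0.6, y = 0.5104 + 0.6*(0.5104 - 0.2522) = 0.6653
  grad(y) = -0.339, v = y - alpha*grad = 0.7171
  prox(v) = soft_thresh(0.7171, 0.2783) = 0.4388
f(x_4) = 2*0.4388^2 - 3*0.4388 + 1.82*|0.4388| = -0.1327


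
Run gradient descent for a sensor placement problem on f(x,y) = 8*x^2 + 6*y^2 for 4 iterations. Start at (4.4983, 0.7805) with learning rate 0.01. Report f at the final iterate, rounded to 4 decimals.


Gradient descent on f(x,y) = 8*x^2 + 6*y^2.
Starting point: (4.4983, 0.7805), alpha = 0.01
Step 1: grad_x = 2*8*4.4983 = 71.9728, grad_y = 2*6*0.7805 = 9.366
  x_1 = 4.4983 - 0.01*71.9728 = 3.7786
  y_1 = 0.7805 - 0.01*9.366 = 0.6868
Step 2: grad_x = 2*8*3.7786 = 60.4572, grad_y = 2*6*0.6868 = 8.2421
  x_2 = 3.7786 - 0.01*60.4572 = 3.174
  y_2 = 0.6868 - 0.01*8.2421 = 0.6044
Step 3: grad_x = 2*8*3.174 = 50.784, grad_y = 2*6*0.6044 = 7.253
  x_3 = 3.174 - 0.01*50.784 = 2.6662
  y_3 = 0.6044 - 0.01*7.253 = 0.5319
Step 4: grad_x = 2*8*2.6662 = 42.6586, grad_y = 2*6*0.5319 = 6.3827
  x_4 = 2.6662 - 0.01*42.6586 = 2.2396
  y_4 = 0.5319 - 0.01*6.3827 = 0.4681
f(2.2396, 0.4681) = 8*2.2396^2 + 6*0.4681^2 = 41.4401


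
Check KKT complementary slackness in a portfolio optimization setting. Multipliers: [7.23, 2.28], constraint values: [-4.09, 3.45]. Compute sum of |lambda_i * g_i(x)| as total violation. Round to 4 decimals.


KKT complementary slackness check:
lambda_1 * g_1 = 7.23 * -4.09 = -29.5707
lambda_2 * g_2 = 2.28 * 3.45 = 7.866
Total violation = 29.5707 + 7.866 = 37.4367


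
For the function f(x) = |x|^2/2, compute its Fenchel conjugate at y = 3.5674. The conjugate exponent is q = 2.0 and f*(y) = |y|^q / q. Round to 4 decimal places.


The conjugate exponent q satisfies 1/p + 1/q = 1.
p = 2, so q = 2/(2 - 1) = 2.0
|y|^q = 3.5674^2.0 = 12.7263
f*(3.5674) = 12.7263 / 2.0 = 6.3632


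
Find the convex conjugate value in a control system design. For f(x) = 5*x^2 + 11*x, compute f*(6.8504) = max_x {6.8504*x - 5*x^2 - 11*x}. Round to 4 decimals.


f*(y) = sup_x {y*x - a*x^2 - b*x} = sup_x {(y-b)*x - a*x^2}
FOC: (y - b) - 2a*x = 0 => x* = (y - b)/(2a)
x* = (6.8504 - 11)/(2*5) = -0.415
f*(6.8504) = (y-b)^2/(4a) = (6.8504 - 11)^2/(4*5)
= 17.2192/20 = 0.861


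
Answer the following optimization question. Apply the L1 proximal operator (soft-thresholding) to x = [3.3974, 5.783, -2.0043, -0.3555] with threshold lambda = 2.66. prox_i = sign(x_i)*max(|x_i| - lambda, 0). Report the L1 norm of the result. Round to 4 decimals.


Soft-thresholding with lambda = 2.66:
prox(3.3974) = sign(3.3974)*max(|3.3974| - 2.66, 0) = 0.7374
prox(5.783) = sign(5.783)*max(|5.783| - 2.66, 0) = 3.123
prox(-2.0043) = sign(-2.0043)*max(|-2.0043| - 2.66, 0) = 0.0
prox(-0.3555) = sign(-0.3555)*max(|-0.3555| - 2.66, 0) = 0.0
prox(x) = [0.7374, 3.123, 0.0, 0.0]
||prox(x)||_1 = 0.7374 + 3.123 + 0.0 + 0.0 = 3.8604


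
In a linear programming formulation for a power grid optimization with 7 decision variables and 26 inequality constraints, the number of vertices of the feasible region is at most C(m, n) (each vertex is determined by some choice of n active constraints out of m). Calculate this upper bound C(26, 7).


Each vertex corresponds to some choice of n active constraints out of m, so the number of vertices is at most C(m, n) = m! / (n!(m-n)!).
m = 26, n = 7
Numerator: 26 * 25 * 24 * 23 * 22 * 21 * 20
Denominator: 7! = 5040
C(26, 7) = 657800


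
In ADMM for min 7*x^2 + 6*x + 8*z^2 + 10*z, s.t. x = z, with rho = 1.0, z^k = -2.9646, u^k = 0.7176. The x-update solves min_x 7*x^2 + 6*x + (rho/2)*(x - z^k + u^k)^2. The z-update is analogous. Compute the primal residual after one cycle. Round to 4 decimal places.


ADMM iteration with rho = 1.0, z^k = -2.9646, u^k = 0.7176
Step 1: x-update.
Minimize 7*x^2 + 6*x + (1.0/2)*(x + 2.9646 + 0.7176)^2
FOC: (2*7 + 1.0)*x = -6 + 1.0*(-2.9646 - 0.7176)
x^{k+1} = -0.6455
Step 2: z-update.
Minimize 8*z^2 + 10*z + (1.0/2)*(-0.6455 - z + 0.7176)^2
FOC: (2*8 + 1.0)*z = -10 + 1.0*(-0.6455 + 0.7176)
z^{k+1} = -0.584
Step 3: u-update.
u^{k+1} = 0.7176 - 0.6455 + 0.584 = 0.6561
Step 4: Primal residual = |-0.6455 + 0.584| = 0.0615


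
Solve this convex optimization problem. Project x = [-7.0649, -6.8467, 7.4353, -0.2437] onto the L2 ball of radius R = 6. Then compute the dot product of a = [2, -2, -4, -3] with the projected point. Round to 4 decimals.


Step 1: Compute ||x|| (intermediates to 6 decimals).
||x|| = sqrt((-7.0649)^2 + (-6.8467)^2 + 7.4353^2 + (-0.2437)^2) = 12.334228
Step 2: Project.
Since ||x|| > R, scale = R/||x|| = 6/12.334228 = 0.486451, proj(x) = scale * x
proj(x) = [-3.436728, -3.330584, 3.616909, -0.118548]
Step 3: Dot product.
a^T * proj(x) = 2*(-3.436728) - 2*(-3.330584) - 4*3.616909 - 3*(-0.118548) = -14.3243


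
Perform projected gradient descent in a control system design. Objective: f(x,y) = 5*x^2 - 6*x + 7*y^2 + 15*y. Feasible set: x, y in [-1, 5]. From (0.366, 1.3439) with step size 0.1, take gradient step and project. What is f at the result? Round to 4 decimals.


Step 1: Compute gradient at (0.366, 1.3439).
grad_x = 2*5*0.366 - 6 = -2.34
grad_y = 2*7*1.3439 + 15 = 33.8146
Step 2: Gradient step.
x_raw = 0.366 - 0.1*-2.34 = 0.6
y_raw = 1.3439 - 0.1*33.8146 = -2.0376
Step 3: Project onto [-1, 5].
x_proj = clip(0.6) = 0.6
y_proj = clip(-2.0376) = -1.0
Step 4: Evaluate f.
f(0.6, -1.0) = -9.8


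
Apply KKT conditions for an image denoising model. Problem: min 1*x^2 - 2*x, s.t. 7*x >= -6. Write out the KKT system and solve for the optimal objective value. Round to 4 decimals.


Step 1: Try lambda = 0 (constraint inactive).
Stationarity: 2*1*x - 2 = 0
x* = 2/(2*1) = 1.0
Check constraint: 7*1.0 = 7.0 >= -6 -- satisfied.
Step 2: Compute optimal value.
f(x*) = 1*1.0^2 - 2*1.0 = -1.0


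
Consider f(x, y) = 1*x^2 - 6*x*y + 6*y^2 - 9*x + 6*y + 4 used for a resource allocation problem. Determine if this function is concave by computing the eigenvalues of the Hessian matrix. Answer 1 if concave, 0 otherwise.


The Hessian of f(x,y) = 1*x^2 - 6*x*y + 6*y^2 - 9*x + 6*y + 4 is:
H = [[2, -6], [-6, 12]]
Trace = 2 + 12 = 14
Determinant = 2*12 - (-6)^2 = -12
Discriminant = (14)^2 - 4*-12 = 244.0
Eigenvalues: lambda_1 = -0.8102, lambda_2 = 14.8102
The function is not concave.

0


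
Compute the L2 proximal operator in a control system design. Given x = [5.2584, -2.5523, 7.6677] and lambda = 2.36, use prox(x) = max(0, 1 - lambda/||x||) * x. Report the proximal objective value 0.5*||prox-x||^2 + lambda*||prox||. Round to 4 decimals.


Step 1: Compute ||x||.
||x|| = 9.6415
Step 2: Compute scaling factor.
scale = max(0, 1 - 2.36/9.6415) = 0.7552
Step 3: prox(x) = [3.9713, -1.9276, 5.7908]
||prox(x)|| = 7.2815
Step 4: Proximal objective.
0.5*||prox-x||^2 = 2.7848
lambda*||prox|| = 17.1843
Total = 19.9692


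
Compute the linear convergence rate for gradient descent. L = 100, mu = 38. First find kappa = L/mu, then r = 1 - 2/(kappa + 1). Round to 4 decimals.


Step 1: Compute the condition number.
kappa = L/mu = 100/38 = 2.6316
Step 2: Compute the convergence rate.
r = 1 - 2/(kappa + 1) = 1 - 2*mu/(L + mu) = (L - mu)/(L + mu) = 62/138 = 0.4493


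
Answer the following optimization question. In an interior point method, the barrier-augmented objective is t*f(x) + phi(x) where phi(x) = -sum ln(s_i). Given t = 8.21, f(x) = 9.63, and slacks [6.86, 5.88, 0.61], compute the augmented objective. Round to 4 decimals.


Step 1: Compute log-barrier.
ln values: [1.9257, 1.7716, -0.4943]
phi = -(1.9257 + 1.7716 - 0.4943) = -3.203
Step 2: Compute augmented objective.
t*f(x) = 8.21*9.63 = 79.0623
Total = 79.0623 - 3.203 = 75.8593


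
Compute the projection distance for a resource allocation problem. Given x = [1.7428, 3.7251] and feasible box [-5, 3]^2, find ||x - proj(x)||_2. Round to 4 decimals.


Project each component onto [-5, 3].
clip(1.7428) = 1.7428, clip(3.7251) = 3.0
Projection = [1.7428, 3.0]
Squared diffs: [0.0, 0.5258]
Distance = sqrt(0.5258) = 0.7251


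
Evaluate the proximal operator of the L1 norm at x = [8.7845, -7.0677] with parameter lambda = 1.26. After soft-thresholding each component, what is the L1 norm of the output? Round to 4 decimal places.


Soft-thresholding with lambda = 1.26:
prox(8.7845) = sign(8.7845)*max(|8.7845| - 1.26, 0) = 7.5245
prox(-7.0677) = sign(-7.0677)*max(|-7.0677| - 1.26, 0) = -5.8077
prox(x) = [7.5245, -5.8077]
||prox(x)||_1 = 7.5245 + 5.8077 = 13.3322


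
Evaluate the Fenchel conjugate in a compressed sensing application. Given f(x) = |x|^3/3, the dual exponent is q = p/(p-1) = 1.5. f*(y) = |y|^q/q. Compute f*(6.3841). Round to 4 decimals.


The conjugate exponent q satisfies 1/p + 1/q = 1.
p = 3, so q = 3/(3 - 1) = 1.5
|y|^q = 6.3841^1.5 = 16.1306
f*(6.3841) = 16.1306 / 1.5 = 10.7537


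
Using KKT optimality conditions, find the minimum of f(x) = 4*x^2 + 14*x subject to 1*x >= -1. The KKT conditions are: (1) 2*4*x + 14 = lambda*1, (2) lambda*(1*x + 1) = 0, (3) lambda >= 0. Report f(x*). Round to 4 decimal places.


Step 1: Try lambda = 0 (constraint inactive).
x_unc = -14/(2*4) = -1.75
Check: 1*-1.75 = -1.75 < -1 -- violated!
Step 2: Constraint must be active: 1*x = -1
x* = -1/1 = -1.0
lambda = (2*4*(-1.0) + 14)/1 = 6.0
Step 3: Compute optimal value.
f(x*) = 4*(-1.0)^2 + 14*(-1.0) = -10.0


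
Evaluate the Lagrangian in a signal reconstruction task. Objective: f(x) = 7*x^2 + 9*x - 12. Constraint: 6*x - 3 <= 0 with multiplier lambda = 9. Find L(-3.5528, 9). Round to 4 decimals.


Step 1: Evaluate f(x).
f(-3.5528) = 7*(-3.5528)^2 + 9*(-3.5528) - 12 = 44.3815
Step 2: Evaluate g(x).
g(-3.5528) = 6*-3.5528 - 3 = -24.3168
Step 3: Compute Lagrangian.
L = 44.3815 + 9*-24.3168 = -174.4697


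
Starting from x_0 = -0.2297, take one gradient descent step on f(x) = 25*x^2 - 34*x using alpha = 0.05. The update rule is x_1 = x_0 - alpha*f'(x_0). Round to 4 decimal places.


We compute the gradient at x_0 and apply the update.
f'(x) = 50*x - 34
f'(-0.2297) = 50*-0.2297 - 34 = -45.485
x_1 = -0.2297 - 0.05*-45.485 = 2.0446


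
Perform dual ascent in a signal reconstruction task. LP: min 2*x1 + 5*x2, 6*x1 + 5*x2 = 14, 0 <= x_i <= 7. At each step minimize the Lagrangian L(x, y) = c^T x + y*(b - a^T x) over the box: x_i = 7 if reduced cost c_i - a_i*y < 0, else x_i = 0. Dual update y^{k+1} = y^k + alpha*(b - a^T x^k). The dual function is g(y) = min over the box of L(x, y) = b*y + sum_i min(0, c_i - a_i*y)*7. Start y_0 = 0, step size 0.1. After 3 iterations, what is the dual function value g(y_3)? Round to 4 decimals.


Dual ascent for LP: min 2*x1 + 5*x2, 6*x1 + 5*x2 = 14, 0 <= x_i <= 7
Step 1: y^k = 0.0, reduced costs: (2.0, 5.0)
  x^k = (0.0, 0.0), subgradient = b - a^T x = 14.0
  y^{k+1} = 0.0 + 0.1*14.0 = 1.4
Step 2: y^k = 1.4, reduced costs: (-6.4, -2.0)
  x^k = (7.0, 7.0), subgradient = b - a^T x = -63.0
  y^{k+1} = 1.4 + 0.1*-63.0 = -4.9
Step 3: y^k = -4.9, reduced costs: (31.4, 29.5)
  x^k = (0.0, 0.0), subgradient = b - a^T x = 14.0
  y^{k+1} = -4.9 + 0.1*14.0 = -3.5
Dual objective at y_3 = -3.5: reduced costs (23.0, 22.5), box minimizer x = (0.0, 0.0)
g(y_3) = b*y + (c1 - a1*y)*x1 + (c2 - a2*y)*x2 = 14*(-3.5) + 23.0*0.0 + 22.5*0.0 = -49.0 + 0.0 + 0.0 = -49.0


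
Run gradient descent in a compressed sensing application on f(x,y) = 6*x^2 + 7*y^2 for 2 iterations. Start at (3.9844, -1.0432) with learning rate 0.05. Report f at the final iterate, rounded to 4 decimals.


Gradient descent on f(x,y) = 6*x^2 + 7*y^2.
Starting point: (3.9844, -1.0432), alpha = 0.05
Step 1: grad_x = 2*6*3.9844 = 47.8128, grad_y = 2*7*-1.0432 = -14.6048
  x_1 = 3.9844 - 0.05*47.8128 = 1.5938
  y_1 = -1.0432 - 0.05*-14.6048 = -0.313
Step 2: grad_x = 2*6*1.5938 = 19.1251, grad_y = 2*7*-0.313 = -4.3814
  x_2 = 1.5938 - 0.05*19.1251 = 0.6375
  y_2 = -0.313 - 0.05*-4.3814 = -0.0939
f(0.6375, -0.0939) = 6*0.6375^2 + 7*(-0.0939)^2 = 2.5002


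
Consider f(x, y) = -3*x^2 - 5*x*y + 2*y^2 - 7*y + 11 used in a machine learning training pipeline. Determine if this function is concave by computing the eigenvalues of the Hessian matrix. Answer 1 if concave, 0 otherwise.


The Hessian of f(x,y) = -3*x^2 - 5*x*y + 2*y^2 - 7*y + 11 is:
H = [[-6, -5], [-5, 4]]
Trace = -6 + 4 = -2
Determinant = -6*4 - (-5)^2 = -49
Discriminant = (-2)^2 - 4*-49 = 200.0
Eigenvalues: lambda_1 = -8.0711, lambda_2 = 6.0711
The function is not concave.

0


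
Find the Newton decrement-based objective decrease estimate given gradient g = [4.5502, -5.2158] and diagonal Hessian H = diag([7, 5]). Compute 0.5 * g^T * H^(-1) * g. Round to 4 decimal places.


Step 1: H is diagonal, so H^(-1) * g = [0.65, -1.0432].
Step 2: g^T H^(-1) g = sum_i g_i^2 / H_ii
  = (4.5502)^2/7 + (-5.2158)^2/5
  = 2.9578 + 5.4409 = 8.3987
Step 3: Objective decrease = 0.5 * g^T H^(-1) g = 4.1993


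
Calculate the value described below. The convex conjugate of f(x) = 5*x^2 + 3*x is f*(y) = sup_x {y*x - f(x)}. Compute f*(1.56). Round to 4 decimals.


f*(y) = sup_x {y*x - a*x^2 - b*x} = sup_x {(y-b)*x - a*x^2}
FOC: (y - b) - 2a*x = 0 => x* = (y - b)/(2a)
x* = (1.56 - 3)/(2*5) = -0.144
f*(1.56) = (y-b)^2/(4a) = (1.56 - 3)^2/(4*5)
= 2.0736/20 = 0.1037


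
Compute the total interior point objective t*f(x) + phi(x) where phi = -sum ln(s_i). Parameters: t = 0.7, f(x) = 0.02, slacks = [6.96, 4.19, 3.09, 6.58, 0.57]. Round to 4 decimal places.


Step 1: Compute log-barrier.
ln values: [1.9402, 1.4327, 1.1282, 1.884, -0.5621]
phi = -(1.9402 + 1.4327 + 1.1282 + 1.884 - 0.5621) = -5.823
Step 2: Compute augmented objective.
t*f(x) = 0.7*0.02 = 0.014
Total = 0.014 - 5.823 = -5.809


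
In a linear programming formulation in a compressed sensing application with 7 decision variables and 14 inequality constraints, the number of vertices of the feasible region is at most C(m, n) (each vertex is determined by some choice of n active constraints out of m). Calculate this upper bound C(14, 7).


Each vertex corresponds to some choice of n active constraints out of m, so the number of vertices is at most C(m, n) = m! / (n!(m-n)!).
m = 14, n = 7
Numerator: 14 * 13 * 12 * 11 * 10 * 9 * 8
Denominator: 7! = 5040
C(14, 7) = 3432


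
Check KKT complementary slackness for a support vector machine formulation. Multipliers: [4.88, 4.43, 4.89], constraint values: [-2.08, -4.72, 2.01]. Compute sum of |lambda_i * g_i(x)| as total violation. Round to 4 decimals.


KKT complementary slackness check:
lambda_1 * g_1 = 4.88 * -2.08 = -10.1504
lambda_2 * g_2 = 4.43 * -4.72 = -20.9096
lambda_3 * g_3 = 4.89 * 2.01 = 9.8289
Total violation = 10.1504 + 20.9096 + 9.8289 = 40.8889


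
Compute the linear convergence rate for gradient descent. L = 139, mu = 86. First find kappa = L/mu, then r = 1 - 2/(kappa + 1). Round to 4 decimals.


Step 1: Compute the condition number.
kappa = L/mu = 139/86 = 1.6163
Step 2: Compute the convergence rate.
r = 1 - 2/(kappa + 1) = 1 - 2*mu/(L + mu) = (L - mu)/(L + mu) = 53/225 = 0.2356


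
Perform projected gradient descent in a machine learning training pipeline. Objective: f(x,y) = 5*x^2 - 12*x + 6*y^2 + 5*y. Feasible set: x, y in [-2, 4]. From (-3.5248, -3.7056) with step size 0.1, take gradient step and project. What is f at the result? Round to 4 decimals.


Step 1: Compute gradient at (-3.5248, -3.7056).
grad_x = 2*5*-3.5248 - 12 = -47.248
grad_y = 2*6*-3.7056 + 5 = -39.4672
Step 2: Gradient step.
x_raw = -3.5248 - 0.1*-47.248 = 1.2
y_raw = -3.7056 - 0.1*-39.4672 = 0.2411
Step 3: Project onto [-2, 4].
x_proj = clip(1.2) = 1.2
y_proj = clip(0.2411) = 0.2411
Step 4: Evaluate f.
f(1.2, 0.2411) = -5.6456


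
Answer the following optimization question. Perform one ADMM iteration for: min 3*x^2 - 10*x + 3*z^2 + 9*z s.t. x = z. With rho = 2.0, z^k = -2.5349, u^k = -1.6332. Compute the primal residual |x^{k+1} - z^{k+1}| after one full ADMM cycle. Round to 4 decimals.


ADMM iteration with rho = 2.0, z^k = -2.5349, u^k = -1.6332
Step 1: x-update.
Minimize 3*x^2 - 10*x + (2.0/2)*(x + 2.5349 - 1.6332)^2
FOC: (2*3 + 2.0)*x = 10 + 2.0*(-2.5349 + 1.6332)
x^{k+1} = 1.0246
Step 2: z-update.
Minimize 3*z^2 + 9*z + (2.0/2)*(1.0246 - z - 1.6332)^2
FOC: (2*3 + 2.0)*z = -9 + 2.0*(1.0246 - 1.6332)
z^{k+1} = -1.2772
Step 3: u-update.
u^{k+1} = -1.6332 + 1.0246 + 1.2772 = 0.6685
Step 4: Primal residual = |1.0246 + 1.2772| = 2.3017


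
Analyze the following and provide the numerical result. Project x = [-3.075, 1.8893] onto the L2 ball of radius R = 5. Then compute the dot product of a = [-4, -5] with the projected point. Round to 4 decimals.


Step 1: Compute ||x|| (intermediates to 6 decimals).
||x|| = sqrt((-3.075)^2 + 1.8893^2) = 3.609027
Step 2: Project.
Since ||x|| <= R, proj = x (no scaling needed).
proj(x) = [-3.075, 1.8893]
Step 3: Dot product.
a^T * proj(x) = -4*(-3.075) - 5*1.8893 = 2.8535


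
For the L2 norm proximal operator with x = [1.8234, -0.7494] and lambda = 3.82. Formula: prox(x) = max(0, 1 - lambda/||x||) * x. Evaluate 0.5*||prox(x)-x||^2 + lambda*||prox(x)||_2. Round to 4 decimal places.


Step 1: Compute ||x||.
||x|| = 1.9714
Step 2: Compute scaling factor.
scale = max(0, 1 - 3.82/1.9714) = 0.0
Step 3: prox(x) = [0.0, -0.0]
||prox(x)|| = 0.0
Step 4: Proximal objective.
0.5*||prox-x||^2 = 1.9432
lambda*||prox|| = 0.0
Total = 1.9432


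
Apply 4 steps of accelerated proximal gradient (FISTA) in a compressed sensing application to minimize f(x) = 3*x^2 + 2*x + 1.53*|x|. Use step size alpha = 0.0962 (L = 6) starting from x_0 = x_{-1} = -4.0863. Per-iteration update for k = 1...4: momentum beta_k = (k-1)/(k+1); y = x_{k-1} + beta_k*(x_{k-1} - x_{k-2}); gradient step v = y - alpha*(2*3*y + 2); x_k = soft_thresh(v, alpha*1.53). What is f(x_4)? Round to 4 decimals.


FISTA on f(x) = 3*x^2 + 2*x + 1.53*|x|
L = 6, alpha = 0.0962
Iteration 1: beta = 0.0, y = -4.0863 + 0.0*(-4.0863 + 4.0863) = -4.0863
  grad(y) = -22.5178, v = y - alpha*grad = -1.9201
  prox(v) = soft_thresh(-1.9201, 0.1472) = -1.7729
Iteration 2: beta = 0.3333, y = -1.7729 + 0.3333*(-1.7729 + 4.0863) = -1.0018
  grad(y) = -4.0106, v = y - alpha*grad = -0.6159
  prox(v) = soft_thresh(-0.6159, 0.1472) = -0.4688
Iteration 3: beta = 0.5, y = -0.4688 + 0.5*(-0.4688 + 1.7729) = 0.1833
  grad(y) = 3.0998, v = y - alpha*grad = -0.1149
  prox(v) = soft_thresh(-0.1149, 0.1472) = 0.0
Iteration 4: beta = 0.6, y = 0.0 + 0.6*(0.0 + 0.4688) = 0.2813
  grad(y) = 3.6875, v = y - alpha*grad = -0.0735
  prox(v) = soft_thresh(-0.0735, 0.1472) = 0.0
f(x_4) = 3*0.0^2 + 2*0.0 + 1.53*|0.0| = 0.0


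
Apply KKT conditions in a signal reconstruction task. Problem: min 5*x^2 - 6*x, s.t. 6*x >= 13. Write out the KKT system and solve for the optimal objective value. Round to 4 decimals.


Step 1: Try lambda = 0 (constraint inactive).
x_unc = 6/(2*5) = 0.6
Check: 6*0.6 = 3.6 < 13 -- violated!
Step 2: Constraint must be active: 6*x = 13
x* = 13/6 = 2.1667 (rounded; the exact value 13/6 is used below)
lambda = (2*5*(13/6) - 6)/6 = 2.6111
Step 3: Compute optimal value.
f(x*) = 5*(13/6)^2 - 6*(13/6) = 10.4722


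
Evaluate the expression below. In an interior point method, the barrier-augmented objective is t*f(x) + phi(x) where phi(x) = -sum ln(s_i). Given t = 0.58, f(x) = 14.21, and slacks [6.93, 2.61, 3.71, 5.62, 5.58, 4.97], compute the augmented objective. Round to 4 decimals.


Step 1: Compute log-barrier.
ln values: [1.9359, 0.9594, 1.311, 1.7263, 1.7192, 1.6034]
phi = -(1.9359 + 0.9594 + 1.311 + 1.7263 + 1.7192 + 1.6034) = -9.2552
Step 2: Compute augmented objective.
t*f(x) = 0.58*14.21 = 8.2418
Total = 8.2418 - 9.2552 = -1.0134


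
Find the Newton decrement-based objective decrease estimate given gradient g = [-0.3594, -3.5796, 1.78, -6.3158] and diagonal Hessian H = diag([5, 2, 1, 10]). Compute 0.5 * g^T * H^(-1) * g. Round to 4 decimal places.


Step 1: H is diagonal, so H^(-1) * g = [-0.0719, -1.7898, 1.78, -0.6316].
Step 2: g^T H^(-1) g = sum_i g_i^2 / H_ii
  = (-0.3594)^2/5 + (-3.5796)^2/2 + (1.78)^2/1 + (-6.3158)^2/10
  = 0.0258 + 6.4068 + 3.1684 + 3.9889 = 13.5899
Step 3: Objective decrease = 0.5 * g^T H^(-1) g = 6.795


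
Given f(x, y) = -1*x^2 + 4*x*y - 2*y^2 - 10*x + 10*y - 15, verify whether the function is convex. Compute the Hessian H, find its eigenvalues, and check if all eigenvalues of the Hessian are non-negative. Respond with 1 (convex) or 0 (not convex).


The Hessian of f(x,y) = -1*x^2 + 4*x*y - 2*y^2 - 10*x + 10*y - 15 is:
H = [[-2, 4], [4, -4]]
Trace = -2 - 4 = -6
Determinant = -2*-4 - (4)^2 = -8
Discriminant = (-6)^2 - 4*-8 = 68.0
Eigenvalues: lambda_1 = -7.1231, lambda_2 = 1.1231
The function is not convex.

0


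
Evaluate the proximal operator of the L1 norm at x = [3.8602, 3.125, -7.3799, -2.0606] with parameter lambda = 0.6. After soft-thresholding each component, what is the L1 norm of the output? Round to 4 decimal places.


Soft-thresholding with lambda = 0.6:
prox(3.8602) = sign(3.8602)*max(|3.8602| - 0.6, 0) = 3.2602
prox(3.125) = sign(3.125)*max(|3.125| - 0.6, 0) = 2.525
prox(-7.3799) = sign(-7.3799)*max(|-7.3799| - 0.6, 0) = -6.7799
prox(-2.0606) = sign(-2.0606)*max(|-2.0606| - 0.6, 0) = -1.4606
prox(x) = [3.2602, 2.525, -6.7799, -1.4606]
||prox(x)||_1 = 3.2602 + 2.525 + 6.7799 + 1.4606 = 14.0257


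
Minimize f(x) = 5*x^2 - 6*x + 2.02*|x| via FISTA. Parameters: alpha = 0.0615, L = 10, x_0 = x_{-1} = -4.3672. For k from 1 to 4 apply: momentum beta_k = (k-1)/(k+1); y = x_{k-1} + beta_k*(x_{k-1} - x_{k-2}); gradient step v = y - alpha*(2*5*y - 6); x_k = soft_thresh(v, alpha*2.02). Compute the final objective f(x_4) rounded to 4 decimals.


FISTA on f(x) = 5*x^2 - 6*x + 2.02*|x|
L = 10, alpha = 0.0615
Iteration 1: beta = 0.0, y = -4.3672 + 0.0*(-4.3672 + 4.3672) = -4.3672
  grad(y) = -49.672, v = y - alpha*grad = -1.3124
  prox(v) = soft_thresh(-1.3124, 0.1242) = -1.1881
Iteration 2: beta = 0.3333, y = -1.1881 + 0.3333*(-1.1881 + 4.3672) = -0.1285
  grad(y) = -7.2846, v = y - alpha*grad = 0.3195
  prox(v) = soft_thresh(0.3195, 0.1242) = 0.1953
Iteration 3: beta = 0.5, y = 0.1953 + 0.5*(0.1953 + 1.1881) = 0.887
  grad(y) = 2.8704, v = y - alpha*grad = 0.7105
  prox(v) = soft_thresh(0.7105, 0.1242) = 0.5863
Iteration 4: beta = 0.6, y = 0.5863 + 0.6*(0.5863 - 0.1953) = 0.8209
  grad(y) = 2.2086, v = y - alpha*grad = 0.685
  prox(v) = soft_thresh(0.685, 0.1242) = 0.5608
f(x_4) = 5*0.5608^2 - 6*0.5608 + 2.02*|0.5608| = -0.6595


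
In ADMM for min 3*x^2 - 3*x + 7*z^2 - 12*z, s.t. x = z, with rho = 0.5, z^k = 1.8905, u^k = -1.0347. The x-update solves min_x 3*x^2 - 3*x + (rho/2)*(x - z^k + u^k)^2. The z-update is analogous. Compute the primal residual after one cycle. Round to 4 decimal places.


ADMM iteration with rho = 0.5, z^k = 1.8905, u^k = -1.0347
Step 1: x-update.
Minimize 3*x^2 - 3*x + (0.5/2)*(x - 1.8905 - 1.0347)^2
FOC: (2*3 + 0.5)*x = 3 + 0.5*(1.8905 + 1.0347)
x^{k+1} = 0.6866
Step 2: z-update.
Minimize 7*z^2 - 12*z + (0.5/2)*(0.6866 - z - 1.0347)^2
FOC: (2*7 + 0.5)*z = 12 + 0.5*(0.6866 - 1.0347)
z^{k+1} = 0.8156
Step 3: u-update.
u^{k+1} = -1.0347 + 0.6866 - 0.8156 = -1.1637
Step 4: Primal residual = |0.6866 - 0.8156| = 0.129


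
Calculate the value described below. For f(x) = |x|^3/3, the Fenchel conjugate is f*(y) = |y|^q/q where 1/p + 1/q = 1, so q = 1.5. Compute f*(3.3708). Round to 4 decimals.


The conjugate exponent q satisfies 1/p + 1/q = 1.
p = 3, so q = 3/(3 - 1) = 1.5
|y|^q = 3.3708^1.5 = 6.1887
f*(3.3708) = 6.1887 / 1.5 = 4.1258


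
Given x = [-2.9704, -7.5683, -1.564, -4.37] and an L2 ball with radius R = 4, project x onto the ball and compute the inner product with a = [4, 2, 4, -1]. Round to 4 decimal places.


Step 1: Compute ||x|| (intermediates to 6 decimals).
||x|| = sqrt((-2.9704)^2 + (-7.5683)^2 + (-1.564)^2 + (-4.37)^2) = 9.361914
Step 2: Project.
Since ||x|| > R, scale = R/||x|| = 4/9.361914 = 0.427263, proj(x) = scale * x
proj(x) = [-1.269142, -3.233655, -0.668239, -1.867139]
Step 3: Dot product.
a^T * proj(x) = 4*(-1.269142) + 2*(-3.233655) + 4*(-0.668239) - 1*(-1.867139) = -12.3497
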